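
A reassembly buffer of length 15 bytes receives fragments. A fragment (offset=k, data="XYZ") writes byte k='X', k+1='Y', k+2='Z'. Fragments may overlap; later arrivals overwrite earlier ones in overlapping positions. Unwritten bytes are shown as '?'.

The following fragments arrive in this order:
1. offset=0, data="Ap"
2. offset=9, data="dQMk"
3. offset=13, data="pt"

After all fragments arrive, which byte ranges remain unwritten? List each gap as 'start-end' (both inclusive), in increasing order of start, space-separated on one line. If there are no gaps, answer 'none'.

Answer: 2-8

Derivation:
Fragment 1: offset=0 len=2
Fragment 2: offset=9 len=4
Fragment 3: offset=13 len=2
Gaps: 2-8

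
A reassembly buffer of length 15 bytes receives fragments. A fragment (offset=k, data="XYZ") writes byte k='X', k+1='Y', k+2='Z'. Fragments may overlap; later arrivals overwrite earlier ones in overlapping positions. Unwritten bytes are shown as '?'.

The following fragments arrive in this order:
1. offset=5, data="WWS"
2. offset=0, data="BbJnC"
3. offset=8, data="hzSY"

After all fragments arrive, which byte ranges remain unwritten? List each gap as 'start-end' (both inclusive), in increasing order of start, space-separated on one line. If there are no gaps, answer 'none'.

Fragment 1: offset=5 len=3
Fragment 2: offset=0 len=5
Fragment 3: offset=8 len=4
Gaps: 12-14

Answer: 12-14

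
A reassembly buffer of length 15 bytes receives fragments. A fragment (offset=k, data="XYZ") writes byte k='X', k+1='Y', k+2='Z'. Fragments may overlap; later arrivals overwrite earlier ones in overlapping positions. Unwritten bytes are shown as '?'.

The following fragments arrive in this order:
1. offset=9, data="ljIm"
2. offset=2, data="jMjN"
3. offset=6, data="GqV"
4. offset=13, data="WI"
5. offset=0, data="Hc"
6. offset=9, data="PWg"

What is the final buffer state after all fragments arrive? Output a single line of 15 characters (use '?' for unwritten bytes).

Fragment 1: offset=9 data="ljIm" -> buffer=?????????ljIm??
Fragment 2: offset=2 data="jMjN" -> buffer=??jMjN???ljIm??
Fragment 3: offset=6 data="GqV" -> buffer=??jMjNGqVljIm??
Fragment 4: offset=13 data="WI" -> buffer=??jMjNGqVljImWI
Fragment 5: offset=0 data="Hc" -> buffer=HcjMjNGqVljImWI
Fragment 6: offset=9 data="PWg" -> buffer=HcjMjNGqVPWgmWI

Answer: HcjMjNGqVPWgmWI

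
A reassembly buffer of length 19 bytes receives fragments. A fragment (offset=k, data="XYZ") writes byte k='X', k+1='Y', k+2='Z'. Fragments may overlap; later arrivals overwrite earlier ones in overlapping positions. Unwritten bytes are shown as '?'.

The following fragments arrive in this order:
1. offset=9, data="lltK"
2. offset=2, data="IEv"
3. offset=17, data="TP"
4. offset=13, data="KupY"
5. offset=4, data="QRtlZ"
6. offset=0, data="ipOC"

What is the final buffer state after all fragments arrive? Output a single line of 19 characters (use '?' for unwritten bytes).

Answer: ipOCQRtlZlltKKupYTP

Derivation:
Fragment 1: offset=9 data="lltK" -> buffer=?????????lltK??????
Fragment 2: offset=2 data="IEv" -> buffer=??IEv????lltK??????
Fragment 3: offset=17 data="TP" -> buffer=??IEv????lltK????TP
Fragment 4: offset=13 data="KupY" -> buffer=??IEv????lltKKupYTP
Fragment 5: offset=4 data="QRtlZ" -> buffer=??IEQRtlZlltKKupYTP
Fragment 6: offset=0 data="ipOC" -> buffer=ipOCQRtlZlltKKupYTP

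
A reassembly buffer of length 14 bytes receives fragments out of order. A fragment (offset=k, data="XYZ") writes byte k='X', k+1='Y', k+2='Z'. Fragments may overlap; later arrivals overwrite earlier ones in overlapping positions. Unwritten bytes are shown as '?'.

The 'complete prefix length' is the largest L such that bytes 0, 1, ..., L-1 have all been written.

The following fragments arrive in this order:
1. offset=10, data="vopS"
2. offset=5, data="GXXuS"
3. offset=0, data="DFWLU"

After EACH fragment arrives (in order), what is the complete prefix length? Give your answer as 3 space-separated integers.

Fragment 1: offset=10 data="vopS" -> buffer=??????????vopS -> prefix_len=0
Fragment 2: offset=5 data="GXXuS" -> buffer=?????GXXuSvopS -> prefix_len=0
Fragment 3: offset=0 data="DFWLU" -> buffer=DFWLUGXXuSvopS -> prefix_len=14

Answer: 0 0 14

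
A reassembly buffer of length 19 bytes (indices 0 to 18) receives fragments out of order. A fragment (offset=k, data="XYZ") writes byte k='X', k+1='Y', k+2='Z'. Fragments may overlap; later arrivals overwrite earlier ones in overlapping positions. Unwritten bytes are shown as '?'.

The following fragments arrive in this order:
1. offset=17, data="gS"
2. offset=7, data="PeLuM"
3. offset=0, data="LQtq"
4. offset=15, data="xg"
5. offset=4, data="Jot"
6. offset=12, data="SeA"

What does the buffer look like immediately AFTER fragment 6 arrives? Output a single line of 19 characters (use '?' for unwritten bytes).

Answer: LQtqJotPeLuMSeAxggS

Derivation:
Fragment 1: offset=17 data="gS" -> buffer=?????????????????gS
Fragment 2: offset=7 data="PeLuM" -> buffer=???????PeLuM?????gS
Fragment 3: offset=0 data="LQtq" -> buffer=LQtq???PeLuM?????gS
Fragment 4: offset=15 data="xg" -> buffer=LQtq???PeLuM???xggS
Fragment 5: offset=4 data="Jot" -> buffer=LQtqJotPeLuM???xggS
Fragment 6: offset=12 data="SeA" -> buffer=LQtqJotPeLuMSeAxggS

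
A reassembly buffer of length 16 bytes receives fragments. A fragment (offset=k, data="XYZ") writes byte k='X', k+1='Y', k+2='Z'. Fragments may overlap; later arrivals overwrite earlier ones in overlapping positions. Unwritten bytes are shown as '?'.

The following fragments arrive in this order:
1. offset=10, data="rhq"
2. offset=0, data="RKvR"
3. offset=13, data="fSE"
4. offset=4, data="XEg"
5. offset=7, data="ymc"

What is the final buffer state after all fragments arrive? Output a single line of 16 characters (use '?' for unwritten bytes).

Answer: RKvRXEgymcrhqfSE

Derivation:
Fragment 1: offset=10 data="rhq" -> buffer=??????????rhq???
Fragment 2: offset=0 data="RKvR" -> buffer=RKvR??????rhq???
Fragment 3: offset=13 data="fSE" -> buffer=RKvR??????rhqfSE
Fragment 4: offset=4 data="XEg" -> buffer=RKvRXEg???rhqfSE
Fragment 5: offset=7 data="ymc" -> buffer=RKvRXEgymcrhqfSE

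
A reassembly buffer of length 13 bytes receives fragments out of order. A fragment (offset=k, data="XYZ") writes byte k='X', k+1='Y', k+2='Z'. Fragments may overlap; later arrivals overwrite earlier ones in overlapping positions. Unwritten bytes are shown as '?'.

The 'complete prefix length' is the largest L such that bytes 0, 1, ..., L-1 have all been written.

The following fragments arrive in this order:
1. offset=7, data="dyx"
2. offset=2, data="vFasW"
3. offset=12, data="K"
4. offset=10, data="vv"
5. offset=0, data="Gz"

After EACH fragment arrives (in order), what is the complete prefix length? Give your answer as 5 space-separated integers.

Answer: 0 0 0 0 13

Derivation:
Fragment 1: offset=7 data="dyx" -> buffer=???????dyx??? -> prefix_len=0
Fragment 2: offset=2 data="vFasW" -> buffer=??vFasWdyx??? -> prefix_len=0
Fragment 3: offset=12 data="K" -> buffer=??vFasWdyx??K -> prefix_len=0
Fragment 4: offset=10 data="vv" -> buffer=??vFasWdyxvvK -> prefix_len=0
Fragment 5: offset=0 data="Gz" -> buffer=GzvFasWdyxvvK -> prefix_len=13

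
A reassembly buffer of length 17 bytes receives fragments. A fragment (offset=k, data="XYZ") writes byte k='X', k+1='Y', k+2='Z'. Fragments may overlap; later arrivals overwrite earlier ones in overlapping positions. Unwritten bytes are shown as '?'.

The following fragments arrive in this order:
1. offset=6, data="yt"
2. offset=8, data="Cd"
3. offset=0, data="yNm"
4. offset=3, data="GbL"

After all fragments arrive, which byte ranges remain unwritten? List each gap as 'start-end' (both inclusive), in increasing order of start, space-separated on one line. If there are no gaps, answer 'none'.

Fragment 1: offset=6 len=2
Fragment 2: offset=8 len=2
Fragment 3: offset=0 len=3
Fragment 4: offset=3 len=3
Gaps: 10-16

Answer: 10-16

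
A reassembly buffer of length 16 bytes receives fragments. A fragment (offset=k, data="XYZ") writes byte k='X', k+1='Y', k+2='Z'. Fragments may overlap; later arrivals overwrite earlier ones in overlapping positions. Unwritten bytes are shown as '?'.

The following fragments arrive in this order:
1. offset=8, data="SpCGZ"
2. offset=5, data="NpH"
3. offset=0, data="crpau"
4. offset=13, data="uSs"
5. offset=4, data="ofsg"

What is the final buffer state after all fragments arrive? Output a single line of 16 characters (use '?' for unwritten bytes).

Answer: crpaofsgSpCGZuSs

Derivation:
Fragment 1: offset=8 data="SpCGZ" -> buffer=????????SpCGZ???
Fragment 2: offset=5 data="NpH" -> buffer=?????NpHSpCGZ???
Fragment 3: offset=0 data="crpau" -> buffer=crpauNpHSpCGZ???
Fragment 4: offset=13 data="uSs" -> buffer=crpauNpHSpCGZuSs
Fragment 5: offset=4 data="ofsg" -> buffer=crpaofsgSpCGZuSs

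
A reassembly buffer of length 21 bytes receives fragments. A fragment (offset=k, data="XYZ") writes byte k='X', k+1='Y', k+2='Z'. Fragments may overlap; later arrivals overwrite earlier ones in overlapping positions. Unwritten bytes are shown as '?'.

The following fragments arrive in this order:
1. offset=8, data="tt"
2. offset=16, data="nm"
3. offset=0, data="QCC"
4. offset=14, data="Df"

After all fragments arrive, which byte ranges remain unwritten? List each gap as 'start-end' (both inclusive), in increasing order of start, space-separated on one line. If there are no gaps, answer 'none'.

Answer: 3-7 10-13 18-20

Derivation:
Fragment 1: offset=8 len=2
Fragment 2: offset=16 len=2
Fragment 3: offset=0 len=3
Fragment 4: offset=14 len=2
Gaps: 3-7 10-13 18-20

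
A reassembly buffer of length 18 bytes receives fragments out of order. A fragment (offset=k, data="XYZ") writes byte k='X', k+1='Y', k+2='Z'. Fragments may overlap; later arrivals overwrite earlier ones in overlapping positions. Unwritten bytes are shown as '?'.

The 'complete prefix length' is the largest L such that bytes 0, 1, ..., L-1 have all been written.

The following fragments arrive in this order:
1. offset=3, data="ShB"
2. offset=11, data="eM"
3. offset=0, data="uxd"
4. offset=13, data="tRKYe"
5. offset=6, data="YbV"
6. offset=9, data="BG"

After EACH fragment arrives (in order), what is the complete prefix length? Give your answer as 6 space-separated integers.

Answer: 0 0 6 6 9 18

Derivation:
Fragment 1: offset=3 data="ShB" -> buffer=???ShB???????????? -> prefix_len=0
Fragment 2: offset=11 data="eM" -> buffer=???ShB?????eM????? -> prefix_len=0
Fragment 3: offset=0 data="uxd" -> buffer=uxdShB?????eM????? -> prefix_len=6
Fragment 4: offset=13 data="tRKYe" -> buffer=uxdShB?????eMtRKYe -> prefix_len=6
Fragment 5: offset=6 data="YbV" -> buffer=uxdShBYbV??eMtRKYe -> prefix_len=9
Fragment 6: offset=9 data="BG" -> buffer=uxdShBYbVBGeMtRKYe -> prefix_len=18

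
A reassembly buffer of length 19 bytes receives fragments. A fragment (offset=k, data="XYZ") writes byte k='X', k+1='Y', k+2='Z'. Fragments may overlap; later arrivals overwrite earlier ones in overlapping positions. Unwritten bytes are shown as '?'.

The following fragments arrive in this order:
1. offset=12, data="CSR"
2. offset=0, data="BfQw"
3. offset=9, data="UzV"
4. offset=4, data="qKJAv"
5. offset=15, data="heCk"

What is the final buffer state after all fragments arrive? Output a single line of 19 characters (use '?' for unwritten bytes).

Fragment 1: offset=12 data="CSR" -> buffer=????????????CSR????
Fragment 2: offset=0 data="BfQw" -> buffer=BfQw????????CSR????
Fragment 3: offset=9 data="UzV" -> buffer=BfQw?????UzVCSR????
Fragment 4: offset=4 data="qKJAv" -> buffer=BfQwqKJAvUzVCSR????
Fragment 5: offset=15 data="heCk" -> buffer=BfQwqKJAvUzVCSRheCk

Answer: BfQwqKJAvUzVCSRheCk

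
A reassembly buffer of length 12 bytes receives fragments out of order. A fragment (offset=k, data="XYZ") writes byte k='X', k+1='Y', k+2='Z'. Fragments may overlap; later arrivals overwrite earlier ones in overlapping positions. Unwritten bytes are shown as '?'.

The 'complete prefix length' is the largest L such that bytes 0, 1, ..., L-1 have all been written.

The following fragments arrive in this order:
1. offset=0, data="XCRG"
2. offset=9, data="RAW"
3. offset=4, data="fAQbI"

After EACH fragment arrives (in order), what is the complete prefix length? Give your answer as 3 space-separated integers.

Fragment 1: offset=0 data="XCRG" -> buffer=XCRG???????? -> prefix_len=4
Fragment 2: offset=9 data="RAW" -> buffer=XCRG?????RAW -> prefix_len=4
Fragment 3: offset=4 data="fAQbI" -> buffer=XCRGfAQbIRAW -> prefix_len=12

Answer: 4 4 12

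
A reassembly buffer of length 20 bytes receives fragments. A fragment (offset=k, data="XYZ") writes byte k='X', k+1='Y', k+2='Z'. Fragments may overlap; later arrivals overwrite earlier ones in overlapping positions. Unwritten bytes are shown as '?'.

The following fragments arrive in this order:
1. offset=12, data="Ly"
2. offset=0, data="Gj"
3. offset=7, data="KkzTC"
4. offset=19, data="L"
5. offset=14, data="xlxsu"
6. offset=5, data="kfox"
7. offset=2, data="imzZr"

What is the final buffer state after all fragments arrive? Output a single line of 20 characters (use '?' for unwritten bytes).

Fragment 1: offset=12 data="Ly" -> buffer=????????????Ly??????
Fragment 2: offset=0 data="Gj" -> buffer=Gj??????????Ly??????
Fragment 3: offset=7 data="KkzTC" -> buffer=Gj?????KkzTCLy??????
Fragment 4: offset=19 data="L" -> buffer=Gj?????KkzTCLy?????L
Fragment 5: offset=14 data="xlxsu" -> buffer=Gj?????KkzTCLyxlxsuL
Fragment 6: offset=5 data="kfox" -> buffer=Gj???kfoxzTCLyxlxsuL
Fragment 7: offset=2 data="imzZr" -> buffer=GjimzZroxzTCLyxlxsuL

Answer: GjimzZroxzTCLyxlxsuL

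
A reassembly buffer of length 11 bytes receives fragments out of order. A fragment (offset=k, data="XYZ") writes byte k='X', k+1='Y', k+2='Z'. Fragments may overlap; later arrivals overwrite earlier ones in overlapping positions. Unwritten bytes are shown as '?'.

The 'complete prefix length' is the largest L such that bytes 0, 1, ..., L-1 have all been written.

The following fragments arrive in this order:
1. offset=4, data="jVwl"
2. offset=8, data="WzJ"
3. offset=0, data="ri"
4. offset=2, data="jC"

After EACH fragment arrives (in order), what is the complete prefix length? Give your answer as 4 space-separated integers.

Fragment 1: offset=4 data="jVwl" -> buffer=????jVwl??? -> prefix_len=0
Fragment 2: offset=8 data="WzJ" -> buffer=????jVwlWzJ -> prefix_len=0
Fragment 3: offset=0 data="ri" -> buffer=ri??jVwlWzJ -> prefix_len=2
Fragment 4: offset=2 data="jC" -> buffer=rijCjVwlWzJ -> prefix_len=11

Answer: 0 0 2 11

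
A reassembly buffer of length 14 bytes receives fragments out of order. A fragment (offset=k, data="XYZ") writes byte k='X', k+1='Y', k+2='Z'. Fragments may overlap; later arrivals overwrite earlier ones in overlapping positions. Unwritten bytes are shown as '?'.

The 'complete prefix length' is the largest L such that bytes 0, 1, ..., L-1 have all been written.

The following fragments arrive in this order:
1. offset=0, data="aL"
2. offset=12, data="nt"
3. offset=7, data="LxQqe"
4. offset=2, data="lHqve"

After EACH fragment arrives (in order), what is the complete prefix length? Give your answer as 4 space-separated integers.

Answer: 2 2 2 14

Derivation:
Fragment 1: offset=0 data="aL" -> buffer=aL???????????? -> prefix_len=2
Fragment 2: offset=12 data="nt" -> buffer=aL??????????nt -> prefix_len=2
Fragment 3: offset=7 data="LxQqe" -> buffer=aL?????LxQqent -> prefix_len=2
Fragment 4: offset=2 data="lHqve" -> buffer=aLlHqveLxQqent -> prefix_len=14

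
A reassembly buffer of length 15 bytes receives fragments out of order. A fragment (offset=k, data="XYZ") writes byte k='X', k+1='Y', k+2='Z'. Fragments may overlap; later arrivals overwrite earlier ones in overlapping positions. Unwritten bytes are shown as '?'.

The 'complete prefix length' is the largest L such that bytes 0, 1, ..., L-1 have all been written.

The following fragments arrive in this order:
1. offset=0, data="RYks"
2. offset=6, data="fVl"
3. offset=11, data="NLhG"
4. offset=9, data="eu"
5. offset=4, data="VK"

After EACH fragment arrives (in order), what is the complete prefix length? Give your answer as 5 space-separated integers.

Answer: 4 4 4 4 15

Derivation:
Fragment 1: offset=0 data="RYks" -> buffer=RYks??????????? -> prefix_len=4
Fragment 2: offset=6 data="fVl" -> buffer=RYks??fVl?????? -> prefix_len=4
Fragment 3: offset=11 data="NLhG" -> buffer=RYks??fVl??NLhG -> prefix_len=4
Fragment 4: offset=9 data="eu" -> buffer=RYks??fVleuNLhG -> prefix_len=4
Fragment 5: offset=4 data="VK" -> buffer=RYksVKfVleuNLhG -> prefix_len=15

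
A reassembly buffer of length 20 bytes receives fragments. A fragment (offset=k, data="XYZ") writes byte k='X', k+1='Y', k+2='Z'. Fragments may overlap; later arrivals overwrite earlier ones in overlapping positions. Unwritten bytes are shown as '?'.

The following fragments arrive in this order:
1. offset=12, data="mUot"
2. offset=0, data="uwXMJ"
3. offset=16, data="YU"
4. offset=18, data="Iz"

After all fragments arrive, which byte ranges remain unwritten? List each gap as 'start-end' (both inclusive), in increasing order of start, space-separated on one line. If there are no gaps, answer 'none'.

Answer: 5-11

Derivation:
Fragment 1: offset=12 len=4
Fragment 2: offset=0 len=5
Fragment 3: offset=16 len=2
Fragment 4: offset=18 len=2
Gaps: 5-11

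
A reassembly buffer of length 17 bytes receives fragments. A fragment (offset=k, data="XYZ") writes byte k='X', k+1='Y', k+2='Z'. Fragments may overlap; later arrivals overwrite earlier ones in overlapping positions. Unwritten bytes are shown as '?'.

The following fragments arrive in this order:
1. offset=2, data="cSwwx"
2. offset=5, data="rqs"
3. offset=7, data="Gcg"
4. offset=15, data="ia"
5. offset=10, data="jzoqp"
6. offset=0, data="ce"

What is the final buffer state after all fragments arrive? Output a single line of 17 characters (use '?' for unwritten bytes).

Fragment 1: offset=2 data="cSwwx" -> buffer=??cSwwx??????????
Fragment 2: offset=5 data="rqs" -> buffer=??cSwrqs?????????
Fragment 3: offset=7 data="Gcg" -> buffer=??cSwrqGcg???????
Fragment 4: offset=15 data="ia" -> buffer=??cSwrqGcg?????ia
Fragment 5: offset=10 data="jzoqp" -> buffer=??cSwrqGcgjzoqpia
Fragment 6: offset=0 data="ce" -> buffer=cecSwrqGcgjzoqpia

Answer: cecSwrqGcgjzoqpia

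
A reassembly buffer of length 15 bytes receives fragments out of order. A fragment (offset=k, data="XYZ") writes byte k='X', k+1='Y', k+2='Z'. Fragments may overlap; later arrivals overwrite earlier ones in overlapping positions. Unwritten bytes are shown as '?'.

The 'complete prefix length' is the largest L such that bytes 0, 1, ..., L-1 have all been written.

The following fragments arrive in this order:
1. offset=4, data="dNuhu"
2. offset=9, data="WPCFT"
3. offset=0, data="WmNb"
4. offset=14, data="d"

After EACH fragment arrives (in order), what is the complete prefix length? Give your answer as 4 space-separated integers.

Answer: 0 0 14 15

Derivation:
Fragment 1: offset=4 data="dNuhu" -> buffer=????dNuhu?????? -> prefix_len=0
Fragment 2: offset=9 data="WPCFT" -> buffer=????dNuhuWPCFT? -> prefix_len=0
Fragment 3: offset=0 data="WmNb" -> buffer=WmNbdNuhuWPCFT? -> prefix_len=14
Fragment 4: offset=14 data="d" -> buffer=WmNbdNuhuWPCFTd -> prefix_len=15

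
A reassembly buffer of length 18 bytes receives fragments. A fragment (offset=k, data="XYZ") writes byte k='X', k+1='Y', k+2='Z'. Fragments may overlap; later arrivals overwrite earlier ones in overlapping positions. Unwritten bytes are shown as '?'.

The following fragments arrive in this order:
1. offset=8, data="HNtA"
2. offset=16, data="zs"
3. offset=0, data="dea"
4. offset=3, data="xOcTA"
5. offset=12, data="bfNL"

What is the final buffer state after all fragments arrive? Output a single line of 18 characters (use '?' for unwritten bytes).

Fragment 1: offset=8 data="HNtA" -> buffer=????????HNtA??????
Fragment 2: offset=16 data="zs" -> buffer=????????HNtA????zs
Fragment 3: offset=0 data="dea" -> buffer=dea?????HNtA????zs
Fragment 4: offset=3 data="xOcTA" -> buffer=deaxOcTAHNtA????zs
Fragment 5: offset=12 data="bfNL" -> buffer=deaxOcTAHNtAbfNLzs

Answer: deaxOcTAHNtAbfNLzs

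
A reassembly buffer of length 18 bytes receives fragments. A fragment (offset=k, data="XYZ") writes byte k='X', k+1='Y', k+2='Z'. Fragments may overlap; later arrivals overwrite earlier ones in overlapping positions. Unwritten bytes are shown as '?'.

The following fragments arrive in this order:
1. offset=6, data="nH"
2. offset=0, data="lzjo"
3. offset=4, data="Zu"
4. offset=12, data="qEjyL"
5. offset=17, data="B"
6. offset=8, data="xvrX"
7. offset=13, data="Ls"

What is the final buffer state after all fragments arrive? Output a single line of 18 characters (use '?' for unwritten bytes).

Answer: lzjoZunHxvrXqLsyLB

Derivation:
Fragment 1: offset=6 data="nH" -> buffer=??????nH??????????
Fragment 2: offset=0 data="lzjo" -> buffer=lzjo??nH??????????
Fragment 3: offset=4 data="Zu" -> buffer=lzjoZunH??????????
Fragment 4: offset=12 data="qEjyL" -> buffer=lzjoZunH????qEjyL?
Fragment 5: offset=17 data="B" -> buffer=lzjoZunH????qEjyLB
Fragment 6: offset=8 data="xvrX" -> buffer=lzjoZunHxvrXqEjyLB
Fragment 7: offset=13 data="Ls" -> buffer=lzjoZunHxvrXqLsyLB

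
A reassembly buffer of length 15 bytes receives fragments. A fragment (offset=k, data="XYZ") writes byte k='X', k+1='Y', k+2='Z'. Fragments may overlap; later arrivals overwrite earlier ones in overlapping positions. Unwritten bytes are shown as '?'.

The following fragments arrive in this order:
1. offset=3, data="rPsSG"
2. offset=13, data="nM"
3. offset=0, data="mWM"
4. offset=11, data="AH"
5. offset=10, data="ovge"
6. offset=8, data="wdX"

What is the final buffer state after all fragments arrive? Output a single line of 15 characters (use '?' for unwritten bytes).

Fragment 1: offset=3 data="rPsSG" -> buffer=???rPsSG???????
Fragment 2: offset=13 data="nM" -> buffer=???rPsSG?????nM
Fragment 3: offset=0 data="mWM" -> buffer=mWMrPsSG?????nM
Fragment 4: offset=11 data="AH" -> buffer=mWMrPsSG???AHnM
Fragment 5: offset=10 data="ovge" -> buffer=mWMrPsSG??ovgeM
Fragment 6: offset=8 data="wdX" -> buffer=mWMrPsSGwdXvgeM

Answer: mWMrPsSGwdXvgeM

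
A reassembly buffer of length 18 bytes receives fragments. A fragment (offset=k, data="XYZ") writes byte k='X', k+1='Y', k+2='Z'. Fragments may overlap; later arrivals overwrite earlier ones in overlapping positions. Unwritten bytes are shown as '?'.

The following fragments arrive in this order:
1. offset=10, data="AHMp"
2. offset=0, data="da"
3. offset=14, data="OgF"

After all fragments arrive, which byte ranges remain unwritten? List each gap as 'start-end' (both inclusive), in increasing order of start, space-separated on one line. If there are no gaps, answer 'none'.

Fragment 1: offset=10 len=4
Fragment 2: offset=0 len=2
Fragment 3: offset=14 len=3
Gaps: 2-9 17-17

Answer: 2-9 17-17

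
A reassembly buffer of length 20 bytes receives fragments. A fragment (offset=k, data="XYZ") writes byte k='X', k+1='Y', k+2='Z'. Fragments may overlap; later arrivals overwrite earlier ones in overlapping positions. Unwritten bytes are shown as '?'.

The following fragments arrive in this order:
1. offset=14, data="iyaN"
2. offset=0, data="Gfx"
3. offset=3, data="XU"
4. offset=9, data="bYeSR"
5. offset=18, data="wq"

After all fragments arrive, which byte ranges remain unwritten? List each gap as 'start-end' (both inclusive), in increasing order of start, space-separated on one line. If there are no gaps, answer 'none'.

Fragment 1: offset=14 len=4
Fragment 2: offset=0 len=3
Fragment 3: offset=3 len=2
Fragment 4: offset=9 len=5
Fragment 5: offset=18 len=2
Gaps: 5-8

Answer: 5-8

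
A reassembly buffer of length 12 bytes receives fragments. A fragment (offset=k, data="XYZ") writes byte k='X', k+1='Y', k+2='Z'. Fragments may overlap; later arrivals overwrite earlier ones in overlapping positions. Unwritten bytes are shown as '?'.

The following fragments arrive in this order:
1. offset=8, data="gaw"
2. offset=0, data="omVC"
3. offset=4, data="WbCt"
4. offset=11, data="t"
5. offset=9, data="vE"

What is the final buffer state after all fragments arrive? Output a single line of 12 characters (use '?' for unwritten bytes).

Fragment 1: offset=8 data="gaw" -> buffer=????????gaw?
Fragment 2: offset=0 data="omVC" -> buffer=omVC????gaw?
Fragment 3: offset=4 data="WbCt" -> buffer=omVCWbCtgaw?
Fragment 4: offset=11 data="t" -> buffer=omVCWbCtgawt
Fragment 5: offset=9 data="vE" -> buffer=omVCWbCtgvEt

Answer: omVCWbCtgvEt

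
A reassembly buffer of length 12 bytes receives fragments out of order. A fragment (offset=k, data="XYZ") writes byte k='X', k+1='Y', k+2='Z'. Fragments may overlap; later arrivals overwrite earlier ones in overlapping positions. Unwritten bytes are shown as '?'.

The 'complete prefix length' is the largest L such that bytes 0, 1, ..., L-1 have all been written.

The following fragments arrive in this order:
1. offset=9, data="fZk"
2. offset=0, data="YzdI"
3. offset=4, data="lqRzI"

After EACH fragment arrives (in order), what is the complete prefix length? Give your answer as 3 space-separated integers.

Answer: 0 4 12

Derivation:
Fragment 1: offset=9 data="fZk" -> buffer=?????????fZk -> prefix_len=0
Fragment 2: offset=0 data="YzdI" -> buffer=YzdI?????fZk -> prefix_len=4
Fragment 3: offset=4 data="lqRzI" -> buffer=YzdIlqRzIfZk -> prefix_len=12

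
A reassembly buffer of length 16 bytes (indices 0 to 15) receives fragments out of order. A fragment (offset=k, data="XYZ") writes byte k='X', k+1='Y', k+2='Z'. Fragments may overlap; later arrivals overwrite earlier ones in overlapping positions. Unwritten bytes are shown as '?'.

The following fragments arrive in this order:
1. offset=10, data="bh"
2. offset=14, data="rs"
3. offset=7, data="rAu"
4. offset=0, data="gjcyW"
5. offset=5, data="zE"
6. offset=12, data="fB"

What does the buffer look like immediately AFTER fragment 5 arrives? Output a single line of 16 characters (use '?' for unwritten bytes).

Answer: gjcyWzErAubh??rs

Derivation:
Fragment 1: offset=10 data="bh" -> buffer=??????????bh????
Fragment 2: offset=14 data="rs" -> buffer=??????????bh??rs
Fragment 3: offset=7 data="rAu" -> buffer=???????rAubh??rs
Fragment 4: offset=0 data="gjcyW" -> buffer=gjcyW??rAubh??rs
Fragment 5: offset=5 data="zE" -> buffer=gjcyWzErAubh??rs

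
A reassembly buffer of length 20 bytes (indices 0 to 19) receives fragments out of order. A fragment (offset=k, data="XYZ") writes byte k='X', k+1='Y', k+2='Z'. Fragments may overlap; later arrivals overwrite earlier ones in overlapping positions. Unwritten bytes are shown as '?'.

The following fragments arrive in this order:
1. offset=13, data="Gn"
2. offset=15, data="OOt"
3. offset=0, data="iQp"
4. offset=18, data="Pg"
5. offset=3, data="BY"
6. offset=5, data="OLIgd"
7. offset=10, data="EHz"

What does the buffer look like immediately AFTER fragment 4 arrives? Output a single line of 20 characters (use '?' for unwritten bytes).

Fragment 1: offset=13 data="Gn" -> buffer=?????????????Gn?????
Fragment 2: offset=15 data="OOt" -> buffer=?????????????GnOOt??
Fragment 3: offset=0 data="iQp" -> buffer=iQp??????????GnOOt??
Fragment 4: offset=18 data="Pg" -> buffer=iQp??????????GnOOtPg

Answer: iQp??????????GnOOtPg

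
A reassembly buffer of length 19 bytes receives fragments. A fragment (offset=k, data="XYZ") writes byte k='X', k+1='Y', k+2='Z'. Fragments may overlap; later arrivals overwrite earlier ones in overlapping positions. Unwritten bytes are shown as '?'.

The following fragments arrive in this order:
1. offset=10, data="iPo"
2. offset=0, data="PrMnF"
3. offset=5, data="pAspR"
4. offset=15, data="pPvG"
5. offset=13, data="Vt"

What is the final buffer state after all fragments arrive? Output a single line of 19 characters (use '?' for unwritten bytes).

Answer: PrMnFpAspRiPoVtpPvG

Derivation:
Fragment 1: offset=10 data="iPo" -> buffer=??????????iPo??????
Fragment 2: offset=0 data="PrMnF" -> buffer=PrMnF?????iPo??????
Fragment 3: offset=5 data="pAspR" -> buffer=PrMnFpAspRiPo??????
Fragment 4: offset=15 data="pPvG" -> buffer=PrMnFpAspRiPo??pPvG
Fragment 5: offset=13 data="Vt" -> buffer=PrMnFpAspRiPoVtpPvG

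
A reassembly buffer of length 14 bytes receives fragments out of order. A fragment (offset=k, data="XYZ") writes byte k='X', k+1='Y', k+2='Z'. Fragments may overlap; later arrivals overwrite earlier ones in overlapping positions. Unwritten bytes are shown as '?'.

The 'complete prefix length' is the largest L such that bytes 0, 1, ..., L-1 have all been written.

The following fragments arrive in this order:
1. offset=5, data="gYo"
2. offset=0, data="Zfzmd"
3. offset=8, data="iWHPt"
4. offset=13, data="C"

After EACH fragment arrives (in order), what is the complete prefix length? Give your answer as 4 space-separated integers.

Answer: 0 8 13 14

Derivation:
Fragment 1: offset=5 data="gYo" -> buffer=?????gYo?????? -> prefix_len=0
Fragment 2: offset=0 data="Zfzmd" -> buffer=ZfzmdgYo?????? -> prefix_len=8
Fragment 3: offset=8 data="iWHPt" -> buffer=ZfzmdgYoiWHPt? -> prefix_len=13
Fragment 4: offset=13 data="C" -> buffer=ZfzmdgYoiWHPtC -> prefix_len=14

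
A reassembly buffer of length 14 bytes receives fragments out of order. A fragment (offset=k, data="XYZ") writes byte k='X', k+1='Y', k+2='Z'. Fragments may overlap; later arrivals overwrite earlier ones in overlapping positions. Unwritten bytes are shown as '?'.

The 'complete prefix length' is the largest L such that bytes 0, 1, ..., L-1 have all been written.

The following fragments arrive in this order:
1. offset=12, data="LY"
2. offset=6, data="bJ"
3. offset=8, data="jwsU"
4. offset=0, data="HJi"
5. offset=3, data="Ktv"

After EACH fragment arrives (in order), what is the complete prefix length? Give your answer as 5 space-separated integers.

Fragment 1: offset=12 data="LY" -> buffer=????????????LY -> prefix_len=0
Fragment 2: offset=6 data="bJ" -> buffer=??????bJ????LY -> prefix_len=0
Fragment 3: offset=8 data="jwsU" -> buffer=??????bJjwsULY -> prefix_len=0
Fragment 4: offset=0 data="HJi" -> buffer=HJi???bJjwsULY -> prefix_len=3
Fragment 5: offset=3 data="Ktv" -> buffer=HJiKtvbJjwsULY -> prefix_len=14

Answer: 0 0 0 3 14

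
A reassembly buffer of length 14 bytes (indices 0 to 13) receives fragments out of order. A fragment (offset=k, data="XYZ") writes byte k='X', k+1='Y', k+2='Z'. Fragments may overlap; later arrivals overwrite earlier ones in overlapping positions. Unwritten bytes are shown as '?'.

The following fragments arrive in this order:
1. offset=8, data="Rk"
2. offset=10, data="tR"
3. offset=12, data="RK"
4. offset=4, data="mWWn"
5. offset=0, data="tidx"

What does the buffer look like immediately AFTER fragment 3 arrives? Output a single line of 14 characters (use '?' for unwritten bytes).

Answer: ????????RktRRK

Derivation:
Fragment 1: offset=8 data="Rk" -> buffer=????????Rk????
Fragment 2: offset=10 data="tR" -> buffer=????????RktR??
Fragment 3: offset=12 data="RK" -> buffer=????????RktRRK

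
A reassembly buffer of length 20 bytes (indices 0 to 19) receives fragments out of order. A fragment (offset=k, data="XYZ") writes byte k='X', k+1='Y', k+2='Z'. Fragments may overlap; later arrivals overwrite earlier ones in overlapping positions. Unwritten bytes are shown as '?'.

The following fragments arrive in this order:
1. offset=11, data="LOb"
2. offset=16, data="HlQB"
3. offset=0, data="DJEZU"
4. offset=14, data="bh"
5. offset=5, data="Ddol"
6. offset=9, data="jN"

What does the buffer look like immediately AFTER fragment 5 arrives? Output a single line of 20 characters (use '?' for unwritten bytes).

Fragment 1: offset=11 data="LOb" -> buffer=???????????LOb??????
Fragment 2: offset=16 data="HlQB" -> buffer=???????????LOb??HlQB
Fragment 3: offset=0 data="DJEZU" -> buffer=DJEZU??????LOb??HlQB
Fragment 4: offset=14 data="bh" -> buffer=DJEZU??????LObbhHlQB
Fragment 5: offset=5 data="Ddol" -> buffer=DJEZUDdol??LObbhHlQB

Answer: DJEZUDdol??LObbhHlQB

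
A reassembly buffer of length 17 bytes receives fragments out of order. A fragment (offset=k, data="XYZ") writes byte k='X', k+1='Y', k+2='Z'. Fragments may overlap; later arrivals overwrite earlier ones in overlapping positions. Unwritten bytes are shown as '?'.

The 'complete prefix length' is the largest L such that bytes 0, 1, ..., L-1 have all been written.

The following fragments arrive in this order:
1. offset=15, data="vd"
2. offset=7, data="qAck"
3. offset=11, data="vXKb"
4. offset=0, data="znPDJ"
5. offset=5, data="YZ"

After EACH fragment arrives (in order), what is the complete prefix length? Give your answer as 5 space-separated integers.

Fragment 1: offset=15 data="vd" -> buffer=???????????????vd -> prefix_len=0
Fragment 2: offset=7 data="qAck" -> buffer=???????qAck????vd -> prefix_len=0
Fragment 3: offset=11 data="vXKb" -> buffer=???????qAckvXKbvd -> prefix_len=0
Fragment 4: offset=0 data="znPDJ" -> buffer=znPDJ??qAckvXKbvd -> prefix_len=5
Fragment 5: offset=5 data="YZ" -> buffer=znPDJYZqAckvXKbvd -> prefix_len=17

Answer: 0 0 0 5 17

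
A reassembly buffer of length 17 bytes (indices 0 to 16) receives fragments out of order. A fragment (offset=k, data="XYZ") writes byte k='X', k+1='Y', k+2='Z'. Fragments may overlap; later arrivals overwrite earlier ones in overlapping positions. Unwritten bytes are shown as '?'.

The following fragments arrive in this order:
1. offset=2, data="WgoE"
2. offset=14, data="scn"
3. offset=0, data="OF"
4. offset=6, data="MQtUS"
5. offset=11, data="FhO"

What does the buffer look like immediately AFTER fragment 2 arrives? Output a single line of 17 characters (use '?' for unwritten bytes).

Fragment 1: offset=2 data="WgoE" -> buffer=??WgoE???????????
Fragment 2: offset=14 data="scn" -> buffer=??WgoE????????scn

Answer: ??WgoE????????scn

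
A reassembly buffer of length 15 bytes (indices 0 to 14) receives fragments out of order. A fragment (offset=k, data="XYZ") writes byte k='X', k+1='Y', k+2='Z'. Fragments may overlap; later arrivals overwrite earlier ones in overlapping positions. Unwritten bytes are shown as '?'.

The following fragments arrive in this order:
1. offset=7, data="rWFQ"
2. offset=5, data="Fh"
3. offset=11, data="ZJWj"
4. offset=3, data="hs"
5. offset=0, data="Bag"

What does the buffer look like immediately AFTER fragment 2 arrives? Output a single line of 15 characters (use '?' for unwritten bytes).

Answer: ?????FhrWFQ????

Derivation:
Fragment 1: offset=7 data="rWFQ" -> buffer=???????rWFQ????
Fragment 2: offset=5 data="Fh" -> buffer=?????FhrWFQ????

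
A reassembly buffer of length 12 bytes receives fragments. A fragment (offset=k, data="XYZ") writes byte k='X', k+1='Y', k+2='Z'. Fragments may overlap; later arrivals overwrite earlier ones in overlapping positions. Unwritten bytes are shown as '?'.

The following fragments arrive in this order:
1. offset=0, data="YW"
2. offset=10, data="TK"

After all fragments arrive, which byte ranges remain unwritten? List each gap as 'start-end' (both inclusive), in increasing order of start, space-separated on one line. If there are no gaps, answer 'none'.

Answer: 2-9

Derivation:
Fragment 1: offset=0 len=2
Fragment 2: offset=10 len=2
Gaps: 2-9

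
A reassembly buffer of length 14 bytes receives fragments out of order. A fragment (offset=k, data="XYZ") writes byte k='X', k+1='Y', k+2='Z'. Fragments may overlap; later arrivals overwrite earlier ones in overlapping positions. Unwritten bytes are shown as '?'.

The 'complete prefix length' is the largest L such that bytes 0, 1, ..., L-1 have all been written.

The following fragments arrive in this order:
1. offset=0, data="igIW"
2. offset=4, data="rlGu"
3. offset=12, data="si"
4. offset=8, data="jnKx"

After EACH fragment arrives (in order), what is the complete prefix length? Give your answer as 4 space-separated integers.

Answer: 4 8 8 14

Derivation:
Fragment 1: offset=0 data="igIW" -> buffer=igIW?????????? -> prefix_len=4
Fragment 2: offset=4 data="rlGu" -> buffer=igIWrlGu?????? -> prefix_len=8
Fragment 3: offset=12 data="si" -> buffer=igIWrlGu????si -> prefix_len=8
Fragment 4: offset=8 data="jnKx" -> buffer=igIWrlGujnKxsi -> prefix_len=14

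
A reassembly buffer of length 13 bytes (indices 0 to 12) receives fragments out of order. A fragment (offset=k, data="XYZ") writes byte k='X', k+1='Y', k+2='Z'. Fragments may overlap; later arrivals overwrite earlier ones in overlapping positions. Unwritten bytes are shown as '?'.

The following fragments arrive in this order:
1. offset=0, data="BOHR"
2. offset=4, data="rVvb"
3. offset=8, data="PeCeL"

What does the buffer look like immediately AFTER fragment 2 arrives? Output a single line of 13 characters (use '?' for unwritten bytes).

Answer: BOHRrVvb?????

Derivation:
Fragment 1: offset=0 data="BOHR" -> buffer=BOHR?????????
Fragment 2: offset=4 data="rVvb" -> buffer=BOHRrVvb?????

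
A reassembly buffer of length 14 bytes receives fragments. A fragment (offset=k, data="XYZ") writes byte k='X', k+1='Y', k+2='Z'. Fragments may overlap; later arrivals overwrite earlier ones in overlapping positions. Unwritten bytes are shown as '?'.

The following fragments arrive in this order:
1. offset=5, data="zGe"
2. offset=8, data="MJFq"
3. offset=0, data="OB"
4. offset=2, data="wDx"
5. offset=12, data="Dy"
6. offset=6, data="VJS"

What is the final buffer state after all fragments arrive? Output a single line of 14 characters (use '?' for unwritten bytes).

Fragment 1: offset=5 data="zGe" -> buffer=?????zGe??????
Fragment 2: offset=8 data="MJFq" -> buffer=?????zGeMJFq??
Fragment 3: offset=0 data="OB" -> buffer=OB???zGeMJFq??
Fragment 4: offset=2 data="wDx" -> buffer=OBwDxzGeMJFq??
Fragment 5: offset=12 data="Dy" -> buffer=OBwDxzGeMJFqDy
Fragment 6: offset=6 data="VJS" -> buffer=OBwDxzVJSJFqDy

Answer: OBwDxzVJSJFqDy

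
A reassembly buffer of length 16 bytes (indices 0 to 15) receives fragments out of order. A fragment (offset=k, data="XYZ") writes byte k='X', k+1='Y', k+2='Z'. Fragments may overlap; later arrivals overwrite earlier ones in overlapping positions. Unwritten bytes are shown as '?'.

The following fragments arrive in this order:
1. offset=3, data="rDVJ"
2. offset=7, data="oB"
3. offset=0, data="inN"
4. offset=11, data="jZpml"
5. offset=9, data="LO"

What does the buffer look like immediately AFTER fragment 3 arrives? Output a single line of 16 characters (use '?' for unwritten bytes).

Fragment 1: offset=3 data="rDVJ" -> buffer=???rDVJ?????????
Fragment 2: offset=7 data="oB" -> buffer=???rDVJoB???????
Fragment 3: offset=0 data="inN" -> buffer=inNrDVJoB???????

Answer: inNrDVJoB???????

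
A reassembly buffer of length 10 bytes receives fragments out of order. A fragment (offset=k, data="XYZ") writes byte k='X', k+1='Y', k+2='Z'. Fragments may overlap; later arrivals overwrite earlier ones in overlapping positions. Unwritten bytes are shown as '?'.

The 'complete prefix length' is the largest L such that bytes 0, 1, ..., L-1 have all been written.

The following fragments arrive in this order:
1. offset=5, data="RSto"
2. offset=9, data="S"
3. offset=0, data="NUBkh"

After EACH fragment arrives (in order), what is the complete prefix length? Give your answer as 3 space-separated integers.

Answer: 0 0 10

Derivation:
Fragment 1: offset=5 data="RSto" -> buffer=?????RSto? -> prefix_len=0
Fragment 2: offset=9 data="S" -> buffer=?????RStoS -> prefix_len=0
Fragment 3: offset=0 data="NUBkh" -> buffer=NUBkhRStoS -> prefix_len=10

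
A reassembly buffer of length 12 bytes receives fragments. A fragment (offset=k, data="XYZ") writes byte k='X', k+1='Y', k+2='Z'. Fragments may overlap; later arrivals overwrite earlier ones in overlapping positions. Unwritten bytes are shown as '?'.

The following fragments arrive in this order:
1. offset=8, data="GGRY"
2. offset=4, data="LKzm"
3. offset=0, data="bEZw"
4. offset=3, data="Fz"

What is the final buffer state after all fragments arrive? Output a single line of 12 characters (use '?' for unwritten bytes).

Fragment 1: offset=8 data="GGRY" -> buffer=????????GGRY
Fragment 2: offset=4 data="LKzm" -> buffer=????LKzmGGRY
Fragment 3: offset=0 data="bEZw" -> buffer=bEZwLKzmGGRY
Fragment 4: offset=3 data="Fz" -> buffer=bEZFzKzmGGRY

Answer: bEZFzKzmGGRY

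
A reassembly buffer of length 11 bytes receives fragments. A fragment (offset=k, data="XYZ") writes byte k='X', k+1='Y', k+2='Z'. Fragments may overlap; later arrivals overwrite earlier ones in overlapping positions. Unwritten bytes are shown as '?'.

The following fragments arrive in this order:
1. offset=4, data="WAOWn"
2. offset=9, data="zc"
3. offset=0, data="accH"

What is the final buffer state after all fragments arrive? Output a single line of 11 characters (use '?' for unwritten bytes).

Answer: accHWAOWnzc

Derivation:
Fragment 1: offset=4 data="WAOWn" -> buffer=????WAOWn??
Fragment 2: offset=9 data="zc" -> buffer=????WAOWnzc
Fragment 3: offset=0 data="accH" -> buffer=accHWAOWnzc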